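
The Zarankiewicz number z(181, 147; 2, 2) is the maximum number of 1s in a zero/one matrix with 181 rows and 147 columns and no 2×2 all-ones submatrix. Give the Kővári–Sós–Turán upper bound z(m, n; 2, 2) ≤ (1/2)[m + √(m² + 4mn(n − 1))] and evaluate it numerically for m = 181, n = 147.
z(181, 147; 2, 2) ≤ (1/2)[181 + √(181² + 4·181·147·146)] = (1/2)[181 + √15571249] = 2063.5211

Kővári–Sós–Turán: let r_1, ..., r_181 be the row sums and z = Σ r_i the total number of 1s. Each pair of columns can share at most one row with both entries 1 (else a 2×2 all-ones block appears), so Σ_i C(r_i, 2) ≤ C(147, 2) = 10731. By convexity Σ_i C(r_i, 2) ≥ 181·C(z/181, 2) = z(z − 181)/(2·181), giving z² − 181z − 181·147·146 ≤ 0 and hence z ≤ (1/2)[181 + √(32761 + 4·3884622)] = (1/2)[181 + √15571249] ≈ (1/2)(181 + 3946.0422) = 2063.5211.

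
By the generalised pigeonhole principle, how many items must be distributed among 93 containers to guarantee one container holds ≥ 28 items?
n = (28 − 1)·93 + 1 = 2512

By the generalised pigeonhole principle, to guarantee some box contains ≥ r objects we need more than (r − 1) · k objects total. Threshold: n = (r − 1) · k + 1. With r = 28 and k = 93: n = 27 · 93 + 1 = 2511 + 1 = 2512. For n = 2511 = 27 · 93, we can put exactly 27 objects in every box, avoiding 28 in any single one — so 2512 is tight.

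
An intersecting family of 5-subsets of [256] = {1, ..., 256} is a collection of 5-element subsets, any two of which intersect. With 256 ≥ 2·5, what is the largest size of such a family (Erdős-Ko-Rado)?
max |F| = C(255, 4) = 172061505

The Erdős-Ko-Rado theorem states: for n ≥ 2k, an intersecting family of k-subsets of an n-element set has size at most C(n − 1, k − 1), with equality for 'star' families {A ⊆ [n] : |A| = k, i ∈ A} (fix an element i). For n = 256, k = 5: C(255, 4) = 172061505.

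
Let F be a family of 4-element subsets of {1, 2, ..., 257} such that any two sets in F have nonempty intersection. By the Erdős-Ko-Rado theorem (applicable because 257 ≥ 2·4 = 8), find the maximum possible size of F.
max |F| = C(256, 3) = 2763520

Erdős-Ko-Rado (1961): when n ≥ 2k, max |F| = C(n−1, k−1). The bound is attained by the star {A : i ∈ A} for any fixed i ∈ [n]. Here C(257−1, 4−1) = C(256, 3) = 2763520.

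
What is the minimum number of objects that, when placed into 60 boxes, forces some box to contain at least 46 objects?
n = (46 − 1)·60 + 1 = 2701

By the generalised pigeonhole principle, to guarantee some box contains ≥ r objects we need more than (r − 1) · k objects total. Threshold: n = (r − 1) · k + 1. With r = 46 and k = 60: n = 45 · 60 + 1 = 2700 + 1 = 2701. For n = 2700 = 45 · 60, we can put exactly 45 objects in every box, avoiding 46 in any single one — so 2701 is tight.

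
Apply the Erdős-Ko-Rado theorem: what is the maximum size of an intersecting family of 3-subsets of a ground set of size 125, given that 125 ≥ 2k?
max |F| = C(124, 2) = 7626

Erdős-Ko-Rado (1961): when n ≥ 2k, max |F| = C(n−1, k−1). The bound is attained by the star {A : i ∈ A} for any fixed i ∈ [n]. Here C(125−1, 3−1) = C(124, 2) = 7626.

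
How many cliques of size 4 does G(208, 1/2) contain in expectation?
E[# K_4] = C(208, 4) · (1/2)^C(4, 2) = 75760620 / 2^6 = 18940155/16 = 1183759.6875

For each 4-subset S of vertices (there are C(208, 4) = 75760620 such S), let X_S = 1 if S induces a K_4 (all C(4, 2) = 6 edges present). Then P(X_S = 1) = (1/2)^6 = 1/64. By linearity of expectation, E[# K_4] = C(208, 4) · (1/2)^6 = 75760620 / 64 = 18940155/16 = 1183759.6875.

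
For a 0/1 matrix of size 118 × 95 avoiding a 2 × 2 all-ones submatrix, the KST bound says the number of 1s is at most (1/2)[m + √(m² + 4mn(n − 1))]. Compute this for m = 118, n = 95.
z(118, 95; 2, 2) ≤ (1/2)[118 + √(118² + 4·118·95·94)] = (1/2)[118 + √4228884] = 1087.2125

Kővári–Sós–Turán: let r_1, ..., r_118 be the row sums and z = Σ r_i the total number of 1s. Each pair of columns can share at most one row with both entries 1 (else a 2×2 all-ones block appears), so Σ_i C(r_i, 2) ≤ C(95, 2) = 4465. By convexity Σ_i C(r_i, 2) ≥ 118·C(z/118, 2) = z(z − 118)/(2·118), giving z² − 118z − 118·95·94 ≤ 0 and hence z ≤ (1/2)[118 + √(13924 + 4·1053740)] = (1/2)[118 + √4228884] ≈ (1/2)(118 + 2056.4251) = 1087.2125.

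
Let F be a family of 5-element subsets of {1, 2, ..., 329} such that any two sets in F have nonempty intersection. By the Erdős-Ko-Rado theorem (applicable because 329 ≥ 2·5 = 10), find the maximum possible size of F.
max |F| = C(328, 4) = 473490550

Erdős-Ko-Rado (1961): when n ≥ 2k, max |F| = C(n−1, k−1). The bound is attained by the star {A : i ∈ A} for any fixed i ∈ [n]. Here C(329−1, 5−1) = C(328, 4) = 473490550.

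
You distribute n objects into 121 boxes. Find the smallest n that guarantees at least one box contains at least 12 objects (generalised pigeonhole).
n = (12 − 1)·121 + 1 = 1332

By the generalised pigeonhole principle, to guarantee some box contains ≥ r objects we need more than (r − 1) · k objects total. Threshold: n = (r − 1) · k + 1. With r = 12 and k = 121: n = 11 · 121 + 1 = 1331 + 1 = 1332. For n = 1331 = 11 · 121, we can put exactly 11 objects in every box, avoiding 12 in any single one — so 1332 is tight.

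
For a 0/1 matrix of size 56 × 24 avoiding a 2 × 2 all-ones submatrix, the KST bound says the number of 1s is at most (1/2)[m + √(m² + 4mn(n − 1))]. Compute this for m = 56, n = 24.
z(56, 24; 2, 2) ≤ (1/2)[56 + √(56² + 4·56·24·23)] = (1/2)[56 + √126784] = 206.0337

Kővári–Sós–Turán: let r_1, ..., r_56 be the row sums and z = Σ r_i the total number of 1s. Each pair of columns can share at most one row with both entries 1 (else a 2×2 all-ones block appears), so Σ_i C(r_i, 2) ≤ C(24, 2) = 276. By convexity Σ_i C(r_i, 2) ≥ 56·C(z/56, 2) = z(z − 56)/(2·56), giving z² − 56z − 56·24·23 ≤ 0 and hence z ≤ (1/2)[56 + √(3136 + 4·30912)] = (1/2)[56 + √126784] ≈ (1/2)(56 + 356.0674) = 206.0337.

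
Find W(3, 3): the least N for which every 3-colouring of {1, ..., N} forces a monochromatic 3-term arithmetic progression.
W(3, 3) = 27

This is a classical value, W(3, 3) = 27, established by combining an explicit 3-colouring of {1, ..., 26} with no monochromatic 3-AP (giving the lower bound W(3, 3) > 26) and a finite case analysis / exhaustive computer search showing every 3-colouring of {1, ..., 27} has such an AP.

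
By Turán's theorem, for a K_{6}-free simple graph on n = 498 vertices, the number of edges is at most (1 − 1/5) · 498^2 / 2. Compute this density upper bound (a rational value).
Turán density bound = (4/5) · 498^2/2 = 496008/5 ≈ 99201.6

Turán's theorem: ex(n, K_{r+1}) is achieved by the complete r-partite Turán graph T(n, r) with parts as balanced as possible, and is at most (1 − 1/r) · n^2/2. For r = 5, n = 498: the density bound is (4/5) · 248004/2 = 496008/5 ≈ 99201.6. The integer-valued extremum is e(T(498, 5)) = 99201, which is strictly less than the density bound 496008/5 since 5 ∤ 498 (the parts of T(498, 5) cannot all be equal).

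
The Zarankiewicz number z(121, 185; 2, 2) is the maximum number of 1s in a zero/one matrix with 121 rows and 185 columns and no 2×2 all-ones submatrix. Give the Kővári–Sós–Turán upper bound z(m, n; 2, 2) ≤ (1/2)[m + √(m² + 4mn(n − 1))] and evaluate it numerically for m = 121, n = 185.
z(121, 185; 2, 2) ≤ (1/2)[121 + √(121² + 4·121·185·184)] = (1/2)[121 + √16490001] = 2090.8941

Kővári–Sós–Turán: let r_1, ..., r_121 be the row sums and z = Σ r_i the total number of 1s. Each pair of columns can share at most one row with both entries 1 (else a 2×2 all-ones block appears), so Σ_i C(r_i, 2) ≤ C(185, 2) = 17020. By convexity Σ_i C(r_i, 2) ≥ 121·C(z/121, 2) = z(z − 121)/(2·121), giving z² − 121z − 121·185·184 ≤ 0 and hence z ≤ (1/2)[121 + √(14641 + 4·4118840)] = (1/2)[121 + √16490001] ≈ (1/2)(121 + 4060.7882) = 2090.8941.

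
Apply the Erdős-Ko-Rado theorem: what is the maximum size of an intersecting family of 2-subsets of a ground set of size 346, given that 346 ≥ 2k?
max |F| = C(345, 1) = 345

Erdős-Ko-Rado (1961): when n ≥ 2k, max |F| = C(n−1, k−1). The bound is attained by the star {A : i ∈ A} for any fixed i ∈ [n]. Here C(346−1, 2−1) = C(345, 1) = 345.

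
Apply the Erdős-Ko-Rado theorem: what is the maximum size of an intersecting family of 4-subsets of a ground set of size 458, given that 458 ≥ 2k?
max |F| = C(457, 3) = 15803060

Erdős-Ko-Rado (1961): when n ≥ 2k, max |F| = C(n−1, k−1). The bound is attained by the star {A : i ∈ A} for any fixed i ∈ [n]. Here C(458−1, 4−1) = C(457, 3) = 15803060.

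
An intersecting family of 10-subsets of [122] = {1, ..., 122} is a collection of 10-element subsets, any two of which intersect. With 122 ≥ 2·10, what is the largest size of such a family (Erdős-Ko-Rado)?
max |F| = C(121, 9) = 11296854581155

Erdős-Ko-Rado (1961): when n ≥ 2k, max |F| = C(n−1, k−1). The bound is attained by the star {A : i ∈ A} for any fixed i ∈ [n]. Here C(122−1, 10−1) = C(121, 9) = 11296854581155.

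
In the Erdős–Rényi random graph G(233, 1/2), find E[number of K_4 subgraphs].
E[# K_4] = C(233, 4) · (1/2)^C(4, 2) = 119666470 / 2^6 = 59833235/32 = 1869788.59375

For each 4-subset S of vertices (there are C(233, 4) = 119666470 such S), let X_S = 1 if S induces a K_4 (all C(4, 2) = 6 edges present). Then P(X_S = 1) = (1/2)^6 = 1/64. By linearity of expectation, E[# K_4] = C(233, 4) · (1/2)^6 = 119666470 / 64 = 59833235/32 = 1869788.59375.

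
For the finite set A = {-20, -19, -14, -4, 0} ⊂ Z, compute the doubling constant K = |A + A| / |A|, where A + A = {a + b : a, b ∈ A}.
K = |A + A| / |A| = 15/5 = 3

Enumerate A + A = {a + b : a, b ∈ A}. With |A| = 5, there are |A|^2 = 25 ordered sum pairs; collecting distinct values, A + A = {-40, -39, -38, -34, -33, -28, -24, -23, -20, -19, -18, -14, -8, -4, 0}, so |A + A| = 15. Thus K = 15/5 = 3. For comparison, the minimum possible |A + A| over all 5-element sets is 2·5 − 1 = 9 (so min K = 9/5), attained only by arithmetic progressions.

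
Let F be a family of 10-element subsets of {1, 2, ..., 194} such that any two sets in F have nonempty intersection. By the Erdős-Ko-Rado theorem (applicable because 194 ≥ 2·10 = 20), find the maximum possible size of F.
max |F| = C(193, 9) = 847282830030120

Erdős-Ko-Rado (1961): when n ≥ 2k, max |F| = C(n−1, k−1). The bound is attained by the star {A : i ∈ A} for any fixed i ∈ [n]. Here C(194−1, 10−1) = C(193, 9) = 847282830030120.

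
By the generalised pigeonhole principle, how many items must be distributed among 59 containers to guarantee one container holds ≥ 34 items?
n = (34 − 1)·59 + 1 = 1948

By the generalised pigeonhole principle, to guarantee some box contains ≥ r objects we need more than (r − 1) · k objects total. Threshold: n = (r − 1) · k + 1. With r = 34 and k = 59: n = 33 · 59 + 1 = 1947 + 1 = 1948. For n = 1947 = 33 · 59, we can put exactly 33 objects in every box, avoiding 34 in any single one — so 1948 is tight.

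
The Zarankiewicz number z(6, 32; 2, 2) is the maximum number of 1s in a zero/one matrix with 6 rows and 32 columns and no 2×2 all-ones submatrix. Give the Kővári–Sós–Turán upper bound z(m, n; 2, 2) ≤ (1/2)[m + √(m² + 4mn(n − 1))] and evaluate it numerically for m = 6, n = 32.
z(6, 32; 2, 2) ≤ (1/2)[6 + √(6² + 4·6·32·31)] = (1/2)[6 + √23844] = 80.2075

Kővári–Sós–Turán: let r_1, ..., r_6 be the row sums and z = Σ r_i the total number of 1s. Each pair of columns can share at most one row with both entries 1 (else a 2×2 all-ones block appears), so Σ_i C(r_i, 2) ≤ C(32, 2) = 496. By convexity Σ_i C(r_i, 2) ≥ 6·C(z/6, 2) = z(z − 6)/(2·6), giving z² − 6z − 6·32·31 ≤ 0 and hence z ≤ (1/2)[6 + √(36 + 4·5952)] = (1/2)[6 + √23844] ≈ (1/2)(6 + 154.415) = 80.2075.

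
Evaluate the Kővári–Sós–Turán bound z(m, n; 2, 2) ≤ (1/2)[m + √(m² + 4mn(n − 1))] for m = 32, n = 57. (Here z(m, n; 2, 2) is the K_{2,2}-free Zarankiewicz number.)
z(32, 57; 2, 2) ≤ (1/2)[32 + √(32² + 4·32·57·56)] = (1/2)[32 + √409600] = 336

Kővári–Sós–Turán: let r_1, ..., r_32 be the row sums and z = Σ r_i the total number of 1s. Each pair of columns can share at most one row with both entries 1 (else a 2×2 all-ones block appears), so Σ_i C(r_i, 2) ≤ C(57, 2) = 1596. By convexity Σ_i C(r_i, 2) ≥ 32·C(z/32, 2) = z(z − 32)/(2·32), giving z² − 32z − 32·57·56 ≤ 0 and hence z ≤ (1/2)[32 + √(1024 + 4·102144)] = (1/2)[32 + √409600] ≈ (1/2)(32 + 640) = 336.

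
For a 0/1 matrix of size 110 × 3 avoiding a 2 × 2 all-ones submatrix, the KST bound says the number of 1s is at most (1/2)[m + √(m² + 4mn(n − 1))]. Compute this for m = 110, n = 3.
z(110, 3; 2, 2) ≤ (1/2)[110 + √(110² + 4·110·3·2)] = (1/2)[110 + √14740] = 115.7042

Kővári–Sós–Turán: let r_1, ..., r_110 be the row sums and z = Σ r_i the total number of 1s. Each pair of columns can share at most one row with both entries 1 (else a 2×2 all-ones block appears), so Σ_i C(r_i, 2) ≤ C(3, 2) = 3. By convexity Σ_i C(r_i, 2) ≥ 110·C(z/110, 2) = z(z − 110)/(2·110), giving z² − 110z − 110·3·2 ≤ 0 and hence z ≤ (1/2)[110 + √(12100 + 4·660)] = (1/2)[110 + √14740] ≈ (1/2)(110 + 121.4084) = 115.7042.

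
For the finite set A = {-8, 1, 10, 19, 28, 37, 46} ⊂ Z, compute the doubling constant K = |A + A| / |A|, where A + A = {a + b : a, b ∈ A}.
K = |A + A| / |A| = 13/7

Enumerate A + A = {a + b : a, b ∈ A}. With |A| = 7, there are |A|^2 = 49 ordered sum pairs; collecting distinct values, A + A = {-16, -7, 2, 11, 20, 29, 38, 47, 56, 65, 74, 83, 92}, so |A + A| = 13. Thus K = 13/7. Here |A + A| = 2|A| − 1 = 13, the minimum possible — so K = 13/7 is minimal, which holds iff A is an arithmetic progression.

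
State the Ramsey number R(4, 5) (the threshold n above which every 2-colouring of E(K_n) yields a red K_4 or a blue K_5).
R(4, 5) = 25

Lower bound: an explicit 2-colouring of K_{24} (typically a Paley-type or other structured construction) avoids a red K_4 and a blue K_5, showing R(4, 5) > 24.
Upper bound: the simple Erdős–Szekeres recurrence only gives R(4, 5) ≤ 32; the tight bound R(4, 5) ≤ 25 requires a sharper case analysis (or computer search) of 2-colourings of K_{25}.
Hence R(4, 5) = 25.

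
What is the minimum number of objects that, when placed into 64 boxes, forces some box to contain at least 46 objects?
n = (46 − 1)·64 + 1 = 2881

By the generalised pigeonhole principle, to guarantee some box contains ≥ r objects we need more than (r − 1) · k objects total. Threshold: n = (r − 1) · k + 1. With r = 46 and k = 64: n = 45 · 64 + 1 = 2880 + 1 = 2881. For n = 2880 = 45 · 64, we can put exactly 45 objects in every box, avoiding 46 in any single one — so 2881 is tight.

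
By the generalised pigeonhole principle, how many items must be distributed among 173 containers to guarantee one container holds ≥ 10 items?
n = (10 − 1)·173 + 1 = 1558

By the generalised pigeonhole principle, to guarantee some box contains ≥ r objects we need more than (r − 1) · k objects total. Threshold: n = (r − 1) · k + 1. With r = 10 and k = 173: n = 9 · 173 + 1 = 1557 + 1 = 1558. For n = 1557 = 9 · 173, we can put exactly 9 objects in every box, avoiding 10 in any single one — so 1558 is tight.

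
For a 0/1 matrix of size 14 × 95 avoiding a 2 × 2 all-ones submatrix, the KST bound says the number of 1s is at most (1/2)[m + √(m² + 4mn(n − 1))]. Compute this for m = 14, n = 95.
z(14, 95; 2, 2) ≤ (1/2)[14 + √(14² + 4·14·95·94)] = (1/2)[14 + √500276] = 360.651

Kővári–Sós–Turán: let r_1, ..., r_14 be the row sums and z = Σ r_i the total number of 1s. Each pair of columns can share at most one row with both entries 1 (else a 2×2 all-ones block appears), so Σ_i C(r_i, 2) ≤ C(95, 2) = 4465. By convexity Σ_i C(r_i, 2) ≥ 14·C(z/14, 2) = z(z − 14)/(2·14), giving z² − 14z − 14·95·94 ≤ 0 and hence z ≤ (1/2)[14 + √(196 + 4·125020)] = (1/2)[14 + √500276] ≈ (1/2)(14 + 707.3019) = 360.651.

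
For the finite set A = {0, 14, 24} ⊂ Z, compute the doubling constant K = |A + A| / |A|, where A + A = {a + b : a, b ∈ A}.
K = |A + A| / |A| = 6/3 = 2

Enumerate A + A = {a + b : a, b ∈ A}. With |A| = 3, there are |A|^2 = 9 ordered sum pairs; collecting distinct values, A + A = {0, 14, 24, 28, 38, 48}, so |A + A| = 6. Thus K = 6/3 = 2. For comparison, the minimum possible |A + A| over all 3-element sets is 2·3 − 1 = 5 (so min K = 5/3), attained only by arithmetic progressions.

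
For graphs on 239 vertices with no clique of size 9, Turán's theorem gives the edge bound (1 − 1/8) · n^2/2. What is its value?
Turán density bound = (7/8) · 239^2/2 = 399847/16 ≈ 24990.4375

Turán's theorem: ex(n, K_{r+1}) is achieved by the complete r-partite Turán graph T(n, r) with parts as balanced as possible, and is at most (1 − 1/r) · n^2/2. For r = 8, n = 239: the density bound is (7/8) · 57121/2 = 399847/16 ≈ 24990.4375. The integer-valued extremum is e(T(239, 8)) = 24990, which is strictly less than the density bound 399847/16 since 8 ∤ 239 (the parts of T(239, 8) cannot all be equal).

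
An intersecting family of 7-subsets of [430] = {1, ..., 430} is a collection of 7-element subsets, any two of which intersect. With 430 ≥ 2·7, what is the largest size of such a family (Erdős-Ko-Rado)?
max |F| = C(429, 6) = 8359125114340

The Erdős-Ko-Rado theorem states: for n ≥ 2k, an intersecting family of k-subsets of an n-element set has size at most C(n − 1, k − 1), with equality for 'star' families {A ⊆ [n] : |A| = k, i ∈ A} (fix an element i). For n = 430, k = 7: C(429, 6) = 8359125114340.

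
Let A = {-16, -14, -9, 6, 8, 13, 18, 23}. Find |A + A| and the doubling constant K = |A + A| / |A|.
K = |A + A| / |A| = 27/8

Enumerate A + A = {a + b : a, b ∈ A}. With |A| = 8, there are |A|^2 = 64 ordered sum pairs; collecting distinct values, A + A = {-32, -30, -28, -25, -23, -18, -10, -8, -6, -3, -1, 2, 4, 7, 9, 12, 14, 16, 19, 21, 24, 26, 29, 31, 36, 41, 46}, so |A + A| = 27. Thus K = 27/8. For comparison, the minimum possible |A + A| over all 8-element sets is 2·8 − 1 = 15 (so min K = 15/8), attained only by arithmetic progressions.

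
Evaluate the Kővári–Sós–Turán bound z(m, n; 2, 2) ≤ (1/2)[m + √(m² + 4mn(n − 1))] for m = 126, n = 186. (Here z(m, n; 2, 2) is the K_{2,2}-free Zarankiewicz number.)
z(126, 186; 2, 2) ≤ (1/2)[126 + √(126² + 4·126·186·185)] = (1/2)[126 + √17358516] = 2146.1776

Kővári–Sós–Turán: let r_1, ..., r_126 be the row sums and z = Σ r_i the total number of 1s. Each pair of columns can share at most one row with both entries 1 (else a 2×2 all-ones block appears), so Σ_i C(r_i, 2) ≤ C(186, 2) = 17205. By convexity Σ_i C(r_i, 2) ≥ 126·C(z/126, 2) = z(z − 126)/(2·126), giving z² − 126z − 126·186·185 ≤ 0 and hence z ≤ (1/2)[126 + √(15876 + 4·4335660)] = (1/2)[126 + √17358516] ≈ (1/2)(126 + 4166.3552) = 2146.1776.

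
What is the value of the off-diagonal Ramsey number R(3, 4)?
R(3, 4) = 9

Lower bound: an explicit 2-colouring of K_{8} (typically a Paley-type or other structured construction) avoids a red K_3 and a blue K_4, showing R(3, 4) > 8.
Upper bound: the Erdős–Szekeres recurrence R(r, t') ≤ R(r−1, t') + R(r, t'−1) (with the −1 refinement when both summands are even) yields R(3, 4) ≤ 9.
Hence R(3, 4) = 9.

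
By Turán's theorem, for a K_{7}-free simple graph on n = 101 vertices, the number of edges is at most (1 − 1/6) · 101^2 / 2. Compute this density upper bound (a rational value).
Turán density bound = (5/6) · 101^2/2 = 51005/12 ≈ 4250.4167

Turán's theorem: ex(n, K_{r+1}) is achieved by the complete r-partite Turán graph T(n, r) with parts as balanced as possible, and is at most (1 − 1/r) · n^2/2. For r = 6, n = 101: the density bound is (5/6) · 10201/2 = 51005/12 ≈ 4250.4167. The integer-valued extremum is e(T(101, 6)) = 4250, which is strictly less than the density bound 51005/12 since 6 ∤ 101 (the parts of T(101, 6) cannot all be equal).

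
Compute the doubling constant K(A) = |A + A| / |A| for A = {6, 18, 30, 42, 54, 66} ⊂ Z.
K = |A + A| / |A| = 11/6

Enumerate A + A = {a + b : a, b ∈ A}. With |A| = 6, there are |A|^2 = 36 ordered sum pairs; collecting distinct values, A + A = {12, 24, 36, 48, 60, 72, 84, 96, 108, 120, 132}, so |A + A| = 11. Thus K = 11/6. Here |A + A| = 2|A| − 1 = 11, the minimum possible — so K = 11/6 is minimal, which holds iff A is an arithmetic progression.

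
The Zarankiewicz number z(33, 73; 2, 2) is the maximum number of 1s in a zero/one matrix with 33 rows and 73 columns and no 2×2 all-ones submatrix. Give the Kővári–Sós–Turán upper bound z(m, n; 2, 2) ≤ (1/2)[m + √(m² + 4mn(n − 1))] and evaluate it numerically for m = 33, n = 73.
z(33, 73; 2, 2) ≤ (1/2)[33 + √(33² + 4·33·73·72)] = (1/2)[33 + √694881] = 433.2976

Kővári–Sós–Turán: let r_1, ..., r_33 be the row sums and z = Σ r_i the total number of 1s. Each pair of columns can share at most one row with both entries 1 (else a 2×2 all-ones block appears), so Σ_i C(r_i, 2) ≤ C(73, 2) = 2628. By convexity Σ_i C(r_i, 2) ≥ 33·C(z/33, 2) = z(z − 33)/(2·33), giving z² − 33z − 33·73·72 ≤ 0 and hence z ≤ (1/2)[33 + √(1089 + 4·173448)] = (1/2)[33 + √694881] ≈ (1/2)(33 + 833.5952) = 433.2976.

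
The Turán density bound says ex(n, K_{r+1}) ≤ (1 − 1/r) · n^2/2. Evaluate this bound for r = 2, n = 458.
Turán density bound = (1/2) · 458^2/2 = 52441

Turán's theorem: ex(n, K_{r+1}) is achieved by the complete r-partite Turán graph T(n, r) with parts as balanced as possible, and is at most (1 − 1/r) · n^2/2. For r = 2, n = 458: the density bound is (1/2) · 209764/2 = 52441. Since 2 ∣ 458, the Turán graph T(458, 2) has parts of equal size 229, and its edge count e(T(458, 2)) = 52441 attains the density bound exactly.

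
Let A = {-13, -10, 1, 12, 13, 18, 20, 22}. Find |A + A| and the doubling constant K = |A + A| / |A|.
K = |A + A| / |A| = 34/8 = 17/4

Enumerate A + A = {a + b : a, b ∈ A}. With |A| = 8, there are |A|^2 = 64 ordered sum pairs; collecting distinct values, A + A = {-26, -23, -20, -12, -9, -1, 0, 2, 3, 5, 7, 8, 9, 10, 12, 13, 14, 19, 21, 23, 24, 25, 26, 30, 31, 32, 33, 34, 35, 36, 38, 40, 42, 44}, so |A + A| = 34. Thus K = 34/8 = 17/4. For comparison, the minimum possible |A + A| over all 8-element sets is 2·8 − 1 = 15 (so min K = 15/8), attained only by arithmetic progressions.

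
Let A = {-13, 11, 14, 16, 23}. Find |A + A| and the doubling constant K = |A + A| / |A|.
K = |A + A| / |A| = 15/5 = 3

Enumerate A + A = {a + b : a, b ∈ A}. With |A| = 5, there are |A|^2 = 25 ordered sum pairs; collecting distinct values, A + A = {-26, -2, 1, 3, 10, 22, 25, 27, 28, 30, 32, 34, 37, 39, 46}, so |A + A| = 15. Thus K = 15/5 = 3. For comparison, the minimum possible |A + A| over all 5-element sets is 2·5 − 1 = 9 (so min K = 9/5), attained only by arithmetic progressions.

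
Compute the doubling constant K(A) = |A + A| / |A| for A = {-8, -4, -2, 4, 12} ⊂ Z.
K = |A + A| / |A| = 13/5

Enumerate A + A = {a + b : a, b ∈ A}. With |A| = 5, there are |A|^2 = 25 ordered sum pairs; collecting distinct values, A + A = {-16, -12, -10, -8, -6, -4, 0, 2, 4, 8, 10, 16, 24}, so |A + A| = 13. Thus K = 13/5. For comparison, the minimum possible |A + A| over all 5-element sets is 2·5 − 1 = 9 (so min K = 9/5), attained only by arithmetic progressions.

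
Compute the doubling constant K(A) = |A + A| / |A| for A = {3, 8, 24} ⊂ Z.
K = |A + A| / |A| = 6/3 = 2

Enumerate A + A = {a + b : a, b ∈ A}. With |A| = 3, there are |A|^2 = 9 ordered sum pairs; collecting distinct values, A + A = {6, 11, 16, 27, 32, 48}, so |A + A| = 6. Thus K = 6/3 = 2. For comparison, the minimum possible |A + A| over all 3-element sets is 2·3 − 1 = 5 (so min K = 5/3), attained only by arithmetic progressions.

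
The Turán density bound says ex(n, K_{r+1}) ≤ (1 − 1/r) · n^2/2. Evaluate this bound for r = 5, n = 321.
Turán density bound = (4/5) · 321^2/2 = 206082/5 ≈ 41216.4

Turán's theorem: ex(n, K_{r+1}) is achieved by the complete r-partite Turán graph T(n, r) with parts as balanced as possible, and is at most (1 − 1/r) · n^2/2. For r = 5, n = 321: the density bound is (4/5) · 103041/2 = 206082/5 ≈ 41216.4. The integer-valued extremum is e(T(321, 5)) = 41216, which is strictly less than the density bound 206082/5 since 5 ∤ 321 (the parts of T(321, 5) cannot all be equal).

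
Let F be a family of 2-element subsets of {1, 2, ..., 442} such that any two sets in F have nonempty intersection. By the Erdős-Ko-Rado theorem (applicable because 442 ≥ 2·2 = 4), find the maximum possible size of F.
max |F| = C(441, 1) = 441

Erdős-Ko-Rado (1961): when n ≥ 2k, max |F| = C(n−1, k−1). The bound is attained by the star {A : i ∈ A} for any fixed i ∈ [n]. Here C(442−1, 2−1) = C(441, 1) = 441.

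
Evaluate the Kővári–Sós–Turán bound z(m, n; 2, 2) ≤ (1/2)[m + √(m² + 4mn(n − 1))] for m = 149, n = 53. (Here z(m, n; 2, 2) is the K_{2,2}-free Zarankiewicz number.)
z(149, 53; 2, 2) ≤ (1/2)[149 + √(149² + 4·149·53·52)] = (1/2)[149 + √1664777] = 719.6312

Kővári–Sós–Turán: let r_1, ..., r_149 be the row sums and z = Σ r_i the total number of 1s. Each pair of columns can share at most one row with both entries 1 (else a 2×2 all-ones block appears), so Σ_i C(r_i, 2) ≤ C(53, 2) = 1378. By convexity Σ_i C(r_i, 2) ≥ 149·C(z/149, 2) = z(z − 149)/(2·149), giving z² − 149z − 149·53·52 ≤ 0 and hence z ≤ (1/2)[149 + √(22201 + 4·410644)] = (1/2)[149 + √1664777] ≈ (1/2)(149 + 1290.2624) = 719.6312.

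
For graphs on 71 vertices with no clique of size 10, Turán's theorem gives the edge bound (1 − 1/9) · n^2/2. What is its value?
Turán density bound = (8/9) · 71^2/2 = 20164/9 ≈ 2240.4444

Turán's theorem: ex(n, K_{r+1}) is achieved by the complete r-partite Turán graph T(n, r) with parts as balanced as possible, and is at most (1 − 1/r) · n^2/2. For r = 9, n = 71: the density bound is (8/9) · 5041/2 = 20164/9 ≈ 2240.4444. The integer-valued extremum is e(T(71, 9)) = 2240, which is strictly less than the density bound 20164/9 since 9 ∤ 71 (the parts of T(71, 9) cannot all be equal).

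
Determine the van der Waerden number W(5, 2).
W(5, 2) = 5 + 1 = 6

A 2-term AP is any pair of integers, so a monochromatic 2-AP exists iff some colour is used at least twice. With 5 colours, the colouring i ↦ i on {1, ..., 5} uses each colour once, avoiding any monochromatic pair, so W(5, 2) > 5. For {1, ..., 6}, pigeonhole forces two integers of the same colour, which form a monochromatic 2-AP. Hence W(5, 2) = 6.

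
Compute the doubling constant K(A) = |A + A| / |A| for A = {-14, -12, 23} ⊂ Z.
K = |A + A| / |A| = 6/3 = 2

Enumerate A + A = {a + b : a, b ∈ A}. With |A| = 3, there are |A|^2 = 9 ordered sum pairs; collecting distinct values, A + A = {-28, -26, -24, 9, 11, 46}, so |A + A| = 6. Thus K = 6/3 = 2. For comparison, the minimum possible |A + A| over all 3-element sets is 2·3 − 1 = 5 (so min K = 5/3), attained only by arithmetic progressions.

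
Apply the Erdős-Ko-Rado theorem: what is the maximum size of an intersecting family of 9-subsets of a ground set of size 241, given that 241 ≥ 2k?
max |F| = C(240, 8) = 242641770336810

The Erdős-Ko-Rado theorem states: for n ≥ 2k, an intersecting family of k-subsets of an n-element set has size at most C(n − 1, k − 1), with equality for 'star' families {A ⊆ [n] : |A| = k, i ∈ A} (fix an element i). For n = 241, k = 9: C(240, 8) = 242641770336810.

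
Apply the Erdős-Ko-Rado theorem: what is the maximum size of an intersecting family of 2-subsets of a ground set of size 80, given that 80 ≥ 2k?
max |F| = C(79, 1) = 79

Erdős-Ko-Rado (1961): when n ≥ 2k, max |F| = C(n−1, k−1). The bound is attained by the star {A : i ∈ A} for any fixed i ∈ [n]. Here C(80−1, 2−1) = C(79, 1) = 79.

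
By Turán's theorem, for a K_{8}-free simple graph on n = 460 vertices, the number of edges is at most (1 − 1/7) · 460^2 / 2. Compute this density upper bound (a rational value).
Turán density bound = (6/7) · 460^2/2 = 634800/7 ≈ 90685.7143

Turán's theorem: ex(n, K_{r+1}) is achieved by the complete r-partite Turán graph T(n, r) with parts as balanced as possible, and is at most (1 − 1/r) · n^2/2. For r = 7, n = 460: the density bound is (6/7) · 211600/2 = 634800/7 ≈ 90685.7143. The integer-valued extremum is e(T(460, 7)) = 90685, which is strictly less than the density bound 634800/7 since 7 ∤ 460 (the parts of T(460, 7) cannot all be equal).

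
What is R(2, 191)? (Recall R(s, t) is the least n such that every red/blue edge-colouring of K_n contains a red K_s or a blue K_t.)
R(2, 191) = 191

R(2, k) = k for all k ≥ 2: in a 2-colouring of K_k, either some edge is red (a red K_2) or all edges are blue (a blue K_k). And K_{190} coloured all-blue has no blue K_191, so R(2, 191) > 190. Hence R(2, 191) = 191.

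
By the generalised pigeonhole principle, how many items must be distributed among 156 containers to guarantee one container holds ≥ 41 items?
n = (41 − 1)·156 + 1 = 6241

By the generalised pigeonhole principle, to guarantee some box contains ≥ r objects we need more than (r − 1) · k objects total. Threshold: n = (r − 1) · k + 1. With r = 41 and k = 156: n = 40 · 156 + 1 = 6240 + 1 = 6241. For n = 6240 = 40 · 156, we can put exactly 40 objects in every box, avoiding 41 in any single one — so 6241 is tight.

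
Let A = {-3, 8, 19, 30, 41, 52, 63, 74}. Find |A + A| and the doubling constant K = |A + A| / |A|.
K = |A + A| / |A| = 15/8

Enumerate A + A = {a + b : a, b ∈ A}. With |A| = 8, there are |A|^2 = 64 ordered sum pairs; collecting distinct values, A + A = {-6, 5, 16, 27, 38, 49, 60, 71, 82, 93, 104, 115, 126, 137, 148}, so |A + A| = 15. Thus K = 15/8. Here |A + A| = 2|A| − 1 = 15, the minimum possible — so K = 15/8 is minimal, which holds iff A is an arithmetic progression.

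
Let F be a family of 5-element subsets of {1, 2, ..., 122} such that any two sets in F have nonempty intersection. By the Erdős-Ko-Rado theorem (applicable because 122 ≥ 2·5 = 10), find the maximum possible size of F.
max |F| = C(121, 4) = 8495410

Erdős-Ko-Rado (1961): when n ≥ 2k, max |F| = C(n−1, k−1). The bound is attained by the star {A : i ∈ A} for any fixed i ∈ [n]. Here C(122−1, 5−1) = C(121, 4) = 8495410.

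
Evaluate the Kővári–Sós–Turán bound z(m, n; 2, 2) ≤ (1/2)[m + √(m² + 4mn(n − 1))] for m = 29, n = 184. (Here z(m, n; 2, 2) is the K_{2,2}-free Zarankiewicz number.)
z(29, 184; 2, 2) ≤ (1/2)[29 + √(29² + 4·29·184·183)] = (1/2)[29 + √3906793] = 1002.7805

Kővári–Sós–Turán: let r_1, ..., r_29 be the row sums and z = Σ r_i the total number of 1s. Each pair of columns can share at most one row with both entries 1 (else a 2×2 all-ones block appears), so Σ_i C(r_i, 2) ≤ C(184, 2) = 16836. By convexity Σ_i C(r_i, 2) ≥ 29·C(z/29, 2) = z(z − 29)/(2·29), giving z² − 29z − 29·184·183 ≤ 0 and hence z ≤ (1/2)[29 + √(841 + 4·976488)] = (1/2)[29 + √3906793] ≈ (1/2)(29 + 1976.5609) = 1002.7805.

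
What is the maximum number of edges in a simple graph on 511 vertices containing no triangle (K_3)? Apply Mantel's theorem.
ex(511, K_3) = ⌊511^2/4⌋ = 65280

Mantel (1907): a triangle-free graph on n vertices has at most ⌊n^2/4⌋ edges, with equality for the complete bipartite graph K_{⌊n/2⌋, ⌈n/2⌉}. For n = 511: ⌊511^2/4⌋ = ⌊261121/4⌋ = 65280. The extremal graph is K_{255, 256}, which has 255·256 = 65280 edges.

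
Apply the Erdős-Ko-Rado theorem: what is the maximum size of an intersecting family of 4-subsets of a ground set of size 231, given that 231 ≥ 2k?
max |F| = C(230, 3) = 2001460

Erdős-Ko-Rado (1961): when n ≥ 2k, max |F| = C(n−1, k−1). The bound is attained by the star {A : i ∈ A} for any fixed i ∈ [n]. Here C(231−1, 4−1) = C(230, 3) = 2001460.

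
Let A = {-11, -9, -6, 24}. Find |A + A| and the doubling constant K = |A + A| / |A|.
K = |A + A| / |A| = 10/4 = 5/2

Enumerate A + A = {a + b : a, b ∈ A}. With |A| = 4, there are |A|^2 = 16 ordered sum pairs; collecting distinct values, A + A = {-22, -20, -18, -17, -15, -12, 13, 15, 18, 48}, so |A + A| = 10. Thus K = 10/4 = 5/2. For comparison, the minimum possible |A + A| over all 4-element sets is 2·4 − 1 = 7 (so min K = 7/4), attained only by arithmetic progressions.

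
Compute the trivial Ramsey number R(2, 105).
R(2, 105) = 105

R(2, k) = k for all k ≥ 2: in a 2-colouring of K_k, either some edge is red (a red K_2) or all edges are blue (a blue K_k). And K_{104} coloured all-blue has no blue K_105, so R(2, 105) > 104. Hence R(2, 105) = 105.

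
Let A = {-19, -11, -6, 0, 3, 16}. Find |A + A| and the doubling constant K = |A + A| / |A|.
K = |A + A| / |A| = 20/6 = 10/3

Enumerate A + A = {a + b : a, b ∈ A}. With |A| = 6, there are |A|^2 = 36 ordered sum pairs; collecting distinct values, A + A = {-38, -30, -25, -22, -19, -17, -16, -12, -11, -8, -6, -3, 0, 3, 5, 6, 10, 16, 19, 32}, so |A + A| = 20. Thus K = 20/6 = 10/3. For comparison, the minimum possible |A + A| over all 6-element sets is 2·6 − 1 = 11 (so min K = 11/6), attained only by arithmetic progressions.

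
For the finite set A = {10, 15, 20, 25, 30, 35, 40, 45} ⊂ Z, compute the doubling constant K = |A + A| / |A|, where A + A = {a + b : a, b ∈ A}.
K = |A + A| / |A| = 15/8

Enumerate A + A = {a + b : a, b ∈ A}. With |A| = 8, there are |A|^2 = 64 ordered sum pairs; collecting distinct values, A + A = {20, 25, 30, 35, 40, 45, 50, 55, 60, 65, 70, 75, 80, 85, 90}, so |A + A| = 15. Thus K = 15/8. Here |A + A| = 2|A| − 1 = 15, the minimum possible — so K = 15/8 is minimal, which holds iff A is an arithmetic progression.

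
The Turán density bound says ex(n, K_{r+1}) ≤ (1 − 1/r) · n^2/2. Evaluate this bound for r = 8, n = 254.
Turán density bound = (7/8) · 254^2/2 = 112903/4 ≈ 28225.75

Turán's theorem: ex(n, K_{r+1}) is achieved by the complete r-partite Turán graph T(n, r) with parts as balanced as possible, and is at most (1 − 1/r) · n^2/2. For r = 8, n = 254: the density bound is (7/8) · 64516/2 = 112903/4 ≈ 28225.75. The integer-valued extremum is e(T(254, 8)) = 28225, which is strictly less than the density bound 112903/4 since 8 ∤ 254 (the parts of T(254, 8) cannot all be equal).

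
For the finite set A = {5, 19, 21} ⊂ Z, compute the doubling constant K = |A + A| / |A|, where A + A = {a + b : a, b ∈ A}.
K = |A + A| / |A| = 6/3 = 2

Enumerate A + A = {a + b : a, b ∈ A}. With |A| = 3, there are |A|^2 = 9 ordered sum pairs; collecting distinct values, A + A = {10, 24, 26, 38, 40, 42}, so |A + A| = 6. Thus K = 6/3 = 2. For comparison, the minimum possible |A + A| over all 3-element sets is 2·3 − 1 = 5 (so min K = 5/3), attained only by arithmetic progressions.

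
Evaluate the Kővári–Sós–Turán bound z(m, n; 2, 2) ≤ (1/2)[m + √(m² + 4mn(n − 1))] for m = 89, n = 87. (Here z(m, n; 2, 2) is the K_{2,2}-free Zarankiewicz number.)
z(89, 87; 2, 2) ≤ (1/2)[89 + √(89² + 4·89·87·86)] = (1/2)[89 + √2671513] = 861.7382

Kővári–Sós–Turán: let r_1, ..., r_89 be the row sums and z = Σ r_i the total number of 1s. Each pair of columns can share at most one row with both entries 1 (else a 2×2 all-ones block appears), so Σ_i C(r_i, 2) ≤ C(87, 2) = 3741. By convexity Σ_i C(r_i, 2) ≥ 89·C(z/89, 2) = z(z − 89)/(2·89), giving z² − 89z − 89·87·86 ≤ 0 and hence z ≤ (1/2)[89 + √(7921 + 4·665898)] = (1/2)[89 + √2671513] ≈ (1/2)(89 + 1634.4764) = 861.7382.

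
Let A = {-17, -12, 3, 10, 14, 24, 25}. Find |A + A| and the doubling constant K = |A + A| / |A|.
K = |A + A| / |A| = 26/7

Enumerate A + A = {a + b : a, b ∈ A}. With |A| = 7, there are |A|^2 = 49 ordered sum pairs; collecting distinct values, A + A = {-34, -29, -24, -14, -9, -7, -3, -2, 2, 6, 7, 8, 12, 13, 17, 20, 24, 27, 28, 34, 35, 38, 39, 48, 49, 50}, so |A + A| = 26. Thus K = 26/7. For comparison, the minimum possible |A + A| over all 7-element sets is 2·7 − 1 = 13 (so min K = 13/7), attained only by arithmetic progressions.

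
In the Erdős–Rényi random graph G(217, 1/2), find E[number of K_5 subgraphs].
E[# K_5] = C(217, 5) · (1/2)^C(5, 2) = 3827930778 / 2^10 = 1913965389/512 ≈ 3738213.650391

For each 5-subset S of vertices (there are C(217, 5) = 3827930778 such S), let X_S = 1 if S induces a K_5 (all C(5, 2) = 10 edges present). Then P(X_S = 1) = (1/2)^10 = 1/1024. By linearity of expectation, E[# K_5] = C(217, 5) · (1/2)^10 = 3827930778 / 1024 = 1913965389/512 ≈ 3738213.650391.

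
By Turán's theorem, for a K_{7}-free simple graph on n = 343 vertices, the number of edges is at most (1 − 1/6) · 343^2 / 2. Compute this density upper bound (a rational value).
Turán density bound = (5/6) · 343^2/2 = 588245/12 ≈ 49020.4167

Turán's theorem: ex(n, K_{r+1}) is achieved by the complete r-partite Turán graph T(n, r) with parts as balanced as possible, and is at most (1 − 1/r) · n^2/2. For r = 6, n = 343: the density bound is (5/6) · 117649/2 = 588245/12 ≈ 49020.4167. The integer-valued extremum is e(T(343, 6)) = 49020, which is strictly less than the density bound 588245/12 since 6 ∤ 343 (the parts of T(343, 6) cannot all be equal).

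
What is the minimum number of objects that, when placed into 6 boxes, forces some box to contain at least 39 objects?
n = (39 − 1)·6 + 1 = 229

By the generalised pigeonhole principle, to guarantee some box contains ≥ r objects we need more than (r − 1) · k objects total. Threshold: n = (r − 1) · k + 1. With r = 39 and k = 6: n = 38 · 6 + 1 = 228 + 1 = 229. For n = 228 = 38 · 6, we can put exactly 38 objects in every box, avoiding 39 in any single one — so 229 is tight.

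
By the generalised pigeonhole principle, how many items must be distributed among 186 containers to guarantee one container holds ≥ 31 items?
n = (31 − 1)·186 + 1 = 5581

By the generalised pigeonhole principle, to guarantee some box contains ≥ r objects we need more than (r − 1) · k objects total. Threshold: n = (r − 1) · k + 1. With r = 31 and k = 186: n = 30 · 186 + 1 = 5580 + 1 = 5581. For n = 5580 = 30 · 186, we can put exactly 30 objects in every box, avoiding 31 in any single one — so 5581 is tight.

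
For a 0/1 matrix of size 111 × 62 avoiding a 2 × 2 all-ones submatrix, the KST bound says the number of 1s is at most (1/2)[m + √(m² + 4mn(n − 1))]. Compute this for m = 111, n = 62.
z(111, 62; 2, 2) ≤ (1/2)[111 + √(111² + 4·111·62·61)] = (1/2)[111 + √1691529] = 705.794

Kővári–Sós–Turán: let r_1, ..., r_111 be the row sums and z = Σ r_i the total number of 1s. Each pair of columns can share at most one row with both entries 1 (else a 2×2 all-ones block appears), so Σ_i C(r_i, 2) ≤ C(62, 2) = 1891. By convexity Σ_i C(r_i, 2) ≥ 111·C(z/111, 2) = z(z − 111)/(2·111), giving z² − 111z − 111·62·61 ≤ 0 and hence z ≤ (1/2)[111 + √(12321 + 4·419802)] = (1/2)[111 + √1691529] ≈ (1/2)(111 + 1300.5879) = 705.794.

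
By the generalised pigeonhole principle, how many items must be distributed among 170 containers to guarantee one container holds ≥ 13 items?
n = (13 − 1)·170 + 1 = 2041

By the generalised pigeonhole principle, to guarantee some box contains ≥ r objects we need more than (r − 1) · k objects total. Threshold: n = (r − 1) · k + 1. With r = 13 and k = 170: n = 12 · 170 + 1 = 2040 + 1 = 2041. For n = 2040 = 12 · 170, we can put exactly 12 objects in every box, avoiding 13 in any single one — so 2041 is tight.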